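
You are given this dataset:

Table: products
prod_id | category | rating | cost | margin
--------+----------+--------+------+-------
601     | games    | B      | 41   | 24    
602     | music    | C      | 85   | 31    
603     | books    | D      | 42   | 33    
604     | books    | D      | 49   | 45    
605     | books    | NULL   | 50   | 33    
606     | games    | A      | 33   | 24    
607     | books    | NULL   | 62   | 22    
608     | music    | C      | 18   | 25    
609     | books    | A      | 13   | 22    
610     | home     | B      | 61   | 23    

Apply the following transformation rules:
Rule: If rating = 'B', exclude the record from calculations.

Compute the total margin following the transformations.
235

Step 1: Identify records where rating = 'B'
Step 2: The excluded records sum to 47
Step 3: Original total margin = 282
Step 4: Remaining total = 282 - 47 = 235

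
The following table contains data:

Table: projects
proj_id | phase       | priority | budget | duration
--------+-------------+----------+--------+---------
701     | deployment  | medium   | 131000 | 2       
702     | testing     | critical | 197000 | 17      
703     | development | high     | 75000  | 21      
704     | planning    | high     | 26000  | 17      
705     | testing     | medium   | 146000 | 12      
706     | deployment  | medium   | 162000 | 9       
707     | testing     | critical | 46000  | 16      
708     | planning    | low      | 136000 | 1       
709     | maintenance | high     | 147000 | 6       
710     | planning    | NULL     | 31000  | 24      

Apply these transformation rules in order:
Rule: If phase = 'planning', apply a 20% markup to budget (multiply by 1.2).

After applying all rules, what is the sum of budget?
1135600.0

Step 1: Records with phase = 'planning' have total budget = 193000
Step 2: Apply multiplier: 193000 × 1.2 = 231600.0
Step 3: Other records total: 904000
Step 4: Final sum = 231600.0 + 904000 = 1135600.0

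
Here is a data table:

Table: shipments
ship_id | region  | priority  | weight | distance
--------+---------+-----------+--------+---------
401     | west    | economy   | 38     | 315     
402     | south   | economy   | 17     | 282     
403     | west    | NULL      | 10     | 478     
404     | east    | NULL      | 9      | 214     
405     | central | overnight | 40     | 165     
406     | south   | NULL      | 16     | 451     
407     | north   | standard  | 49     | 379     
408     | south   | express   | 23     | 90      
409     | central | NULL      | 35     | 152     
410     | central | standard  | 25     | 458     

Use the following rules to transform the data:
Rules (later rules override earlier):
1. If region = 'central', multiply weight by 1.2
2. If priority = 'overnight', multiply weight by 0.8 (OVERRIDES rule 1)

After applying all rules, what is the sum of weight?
266.0

Step 1: Rule 2 takes priority for records with priority = 'overnight'
  - 1 records: 40 × 0.8 = 32.0
Step 2: Rule 1 applies to remaining records with region = 'central'
  - 2 records: 60 × 1.2 = 72.0
Step 3: Other records unchanged: 162
Step 4: Final sum = 32.0 + 72.0 + 162 = 266.0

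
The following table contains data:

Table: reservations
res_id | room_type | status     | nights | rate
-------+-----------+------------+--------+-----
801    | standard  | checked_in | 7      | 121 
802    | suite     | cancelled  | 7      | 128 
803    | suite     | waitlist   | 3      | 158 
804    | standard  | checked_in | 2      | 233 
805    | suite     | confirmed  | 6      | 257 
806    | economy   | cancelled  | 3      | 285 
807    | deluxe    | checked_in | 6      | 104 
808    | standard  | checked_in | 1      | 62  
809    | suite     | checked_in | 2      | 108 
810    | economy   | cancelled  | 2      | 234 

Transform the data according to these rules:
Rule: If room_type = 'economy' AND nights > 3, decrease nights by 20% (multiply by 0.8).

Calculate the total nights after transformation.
39

Step 1: Find records where room_type = 'economy' AND nights > 3
Step 2: 0 records match, summing to 0
Step 3: After multiplier: 0 × 0.8 = 0.0
Step 4: Unaffected records sum: 39
Step 5: Final sum = 0.0 + 39 = 39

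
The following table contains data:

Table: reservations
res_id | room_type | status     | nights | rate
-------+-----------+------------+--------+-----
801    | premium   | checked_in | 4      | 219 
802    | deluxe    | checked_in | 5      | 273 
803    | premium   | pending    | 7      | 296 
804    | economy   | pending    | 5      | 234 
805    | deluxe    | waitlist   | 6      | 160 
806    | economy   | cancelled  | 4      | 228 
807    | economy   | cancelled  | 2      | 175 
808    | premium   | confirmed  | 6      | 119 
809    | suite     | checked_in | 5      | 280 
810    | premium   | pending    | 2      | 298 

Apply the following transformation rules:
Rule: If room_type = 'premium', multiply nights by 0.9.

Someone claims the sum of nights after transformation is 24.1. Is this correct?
No, the correct result is 44.1.

Step 1: Calculate the correct sum after transformation
Step 2: Apply multiplier 0.9 to records where room_type = 'premium'
Step 3: Correct result = 44.1
Step 4: Claimed result = 24.1
Step 5: 44.1 ≠ 24.1
Conclusion: The claimed result is incorrect. The correct answer is 44.1.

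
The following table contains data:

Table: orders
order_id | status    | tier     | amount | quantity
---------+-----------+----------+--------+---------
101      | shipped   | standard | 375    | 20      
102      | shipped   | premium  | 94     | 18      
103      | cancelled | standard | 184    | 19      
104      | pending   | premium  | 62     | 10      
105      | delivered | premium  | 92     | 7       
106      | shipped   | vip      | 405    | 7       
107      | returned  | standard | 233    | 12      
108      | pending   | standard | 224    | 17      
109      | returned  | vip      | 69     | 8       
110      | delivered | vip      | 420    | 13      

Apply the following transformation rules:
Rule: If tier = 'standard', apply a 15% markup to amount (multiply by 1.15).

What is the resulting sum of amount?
2310.4

Step 1: Records with tier = 'standard' have total amount = 1016
Step 2: Apply multiplier: 1016 × 1.15 = 1168.4
Step 3: Other records total: 1142
Step 4: Final sum = 1168.4 + 1142 = 2310.4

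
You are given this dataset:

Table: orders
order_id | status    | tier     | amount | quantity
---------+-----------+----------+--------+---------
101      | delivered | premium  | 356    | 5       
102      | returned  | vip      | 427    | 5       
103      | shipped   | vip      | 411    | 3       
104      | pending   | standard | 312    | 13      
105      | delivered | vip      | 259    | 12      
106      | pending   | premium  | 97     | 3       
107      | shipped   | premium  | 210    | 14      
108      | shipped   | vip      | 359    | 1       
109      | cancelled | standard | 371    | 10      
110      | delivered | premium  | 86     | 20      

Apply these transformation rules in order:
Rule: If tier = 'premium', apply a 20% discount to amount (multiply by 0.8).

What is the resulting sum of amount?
2738.2

Step 1: Records with tier = 'premium' have total amount = 749
Step 2: Apply multiplier: 749 × 0.8 = 599.2
Step 3: Other records total: 2139
Step 4: Final sum = 599.2 + 2139 = 2738.2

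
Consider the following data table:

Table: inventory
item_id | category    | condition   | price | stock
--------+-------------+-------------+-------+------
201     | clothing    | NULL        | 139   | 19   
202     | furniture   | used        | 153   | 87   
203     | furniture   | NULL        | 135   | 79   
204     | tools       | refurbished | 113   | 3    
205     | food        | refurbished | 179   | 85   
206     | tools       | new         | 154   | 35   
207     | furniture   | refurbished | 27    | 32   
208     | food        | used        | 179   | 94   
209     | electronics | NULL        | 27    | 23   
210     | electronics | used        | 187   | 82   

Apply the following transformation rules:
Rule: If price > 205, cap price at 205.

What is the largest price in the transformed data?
187

Step 1: Original maximum price = 187
Step 2: Check cap of 205 against maximum
Step 3: No records exceed the cap (max 187 <= cap 205), so no capping applies
Step 4: Maximum after transformation = 187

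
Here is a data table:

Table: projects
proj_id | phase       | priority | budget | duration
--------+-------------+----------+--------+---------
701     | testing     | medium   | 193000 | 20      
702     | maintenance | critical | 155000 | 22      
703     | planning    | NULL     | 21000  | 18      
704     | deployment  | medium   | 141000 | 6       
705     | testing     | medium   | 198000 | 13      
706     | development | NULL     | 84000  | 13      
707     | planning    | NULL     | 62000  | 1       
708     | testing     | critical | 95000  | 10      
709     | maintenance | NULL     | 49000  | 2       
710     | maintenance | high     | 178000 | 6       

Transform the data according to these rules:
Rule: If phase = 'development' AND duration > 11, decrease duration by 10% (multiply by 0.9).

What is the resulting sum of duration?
109.7

Step 1: Find records where phase = 'development' AND duration > 11
Step 2: 1 records match, summing to 13
Step 3: After multiplier: 13 × 0.9 = 11.7
Step 4: Unaffected records sum: 98
Step 5: Final sum = 11.7 + 98 = 109.7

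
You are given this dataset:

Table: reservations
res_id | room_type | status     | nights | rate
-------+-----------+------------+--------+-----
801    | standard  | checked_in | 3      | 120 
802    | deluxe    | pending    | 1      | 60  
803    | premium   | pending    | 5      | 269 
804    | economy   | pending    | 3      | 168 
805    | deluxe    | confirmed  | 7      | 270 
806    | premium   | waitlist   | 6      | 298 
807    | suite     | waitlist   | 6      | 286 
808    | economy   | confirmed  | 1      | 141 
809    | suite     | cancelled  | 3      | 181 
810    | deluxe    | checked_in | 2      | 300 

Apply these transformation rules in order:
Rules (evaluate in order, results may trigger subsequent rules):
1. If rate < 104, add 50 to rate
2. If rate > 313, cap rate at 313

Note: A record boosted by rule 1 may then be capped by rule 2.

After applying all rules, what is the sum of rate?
2143

Step 1: Apply rule 1 to records with rate < 104
  - 1 records get bonus of 50
  - Of these, 0 records then exceed 313 and get capped
Step 2: Apply rule 2 to records with rate > 313
  - 0 records (original) are capped
Step 3: Calculate final sum = 2143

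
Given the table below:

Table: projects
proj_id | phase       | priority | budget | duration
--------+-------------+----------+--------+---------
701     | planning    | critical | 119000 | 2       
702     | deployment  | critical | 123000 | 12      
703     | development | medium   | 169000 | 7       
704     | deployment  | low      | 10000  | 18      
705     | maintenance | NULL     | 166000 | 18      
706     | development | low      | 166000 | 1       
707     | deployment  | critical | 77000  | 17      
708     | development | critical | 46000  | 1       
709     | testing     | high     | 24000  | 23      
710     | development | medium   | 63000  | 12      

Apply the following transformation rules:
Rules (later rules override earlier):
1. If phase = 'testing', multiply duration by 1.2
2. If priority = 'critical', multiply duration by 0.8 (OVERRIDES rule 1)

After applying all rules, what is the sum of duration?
109.2

Step 1: Rule 2 takes priority for records with priority = 'critical'
  - 4 records: 32 × 0.8 = 25.6
Step 2: Rule 1 applies to remaining records with phase = 'testing'
  - 1 records: 23 × 1.2 = 27.6
Step 3: Other records unchanged: 56
Step 4: Final sum = 25.6 + 27.6 + 56 = 109.2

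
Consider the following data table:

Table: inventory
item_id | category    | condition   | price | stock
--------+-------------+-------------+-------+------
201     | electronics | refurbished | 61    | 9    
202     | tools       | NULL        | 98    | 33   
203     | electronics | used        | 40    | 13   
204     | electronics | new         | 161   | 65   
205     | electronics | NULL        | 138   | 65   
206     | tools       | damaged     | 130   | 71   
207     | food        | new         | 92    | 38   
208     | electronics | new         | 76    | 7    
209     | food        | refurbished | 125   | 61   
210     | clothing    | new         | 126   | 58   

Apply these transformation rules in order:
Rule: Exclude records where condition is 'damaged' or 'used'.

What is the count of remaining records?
8

Step 1: Count records to exclude
  - 1 (damaged) + 1 (used) = 2 records
Step 2: Total records: 10
Step 3: Remaining = 10 - 2 = 8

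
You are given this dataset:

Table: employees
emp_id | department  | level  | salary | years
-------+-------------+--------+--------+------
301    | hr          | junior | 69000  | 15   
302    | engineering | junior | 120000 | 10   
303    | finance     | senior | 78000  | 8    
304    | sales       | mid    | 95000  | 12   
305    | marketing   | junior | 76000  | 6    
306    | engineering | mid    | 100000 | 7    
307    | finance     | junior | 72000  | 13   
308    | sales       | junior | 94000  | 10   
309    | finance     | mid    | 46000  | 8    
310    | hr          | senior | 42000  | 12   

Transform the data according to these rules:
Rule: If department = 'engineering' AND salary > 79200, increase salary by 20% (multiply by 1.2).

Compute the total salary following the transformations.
836000.0

Step 1: Find records where department = 'engineering' AND salary > 79200
Step 2: 2 records match, summing to 220000
Step 3: After multiplier: 220000 × 1.2 = 264000.0
Step 4: Unaffected records sum: 572000
Step 5: Final sum = 264000.0 + 572000 = 836000.0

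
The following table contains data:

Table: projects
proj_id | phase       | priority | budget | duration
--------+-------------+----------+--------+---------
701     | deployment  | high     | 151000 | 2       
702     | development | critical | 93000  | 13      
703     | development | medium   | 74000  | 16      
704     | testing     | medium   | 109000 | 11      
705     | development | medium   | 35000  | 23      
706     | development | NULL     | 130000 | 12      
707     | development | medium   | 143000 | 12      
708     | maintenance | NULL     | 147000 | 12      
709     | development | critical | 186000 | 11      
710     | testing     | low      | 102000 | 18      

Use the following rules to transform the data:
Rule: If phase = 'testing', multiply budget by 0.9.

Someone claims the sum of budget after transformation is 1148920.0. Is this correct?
No, the correct result is 1148900.0.

Step 1: Calculate the correct sum after transformation
Step 2: Apply multiplier 0.9 to records where phase = 'testing'
Step 3: Correct result = 1148900.0
Step 4: Claimed result = 1148920.0
Step 5: 1148900.0 ≠ 1148920.0
Conclusion: The claimed result is incorrect. The correct answer is 1148900.0.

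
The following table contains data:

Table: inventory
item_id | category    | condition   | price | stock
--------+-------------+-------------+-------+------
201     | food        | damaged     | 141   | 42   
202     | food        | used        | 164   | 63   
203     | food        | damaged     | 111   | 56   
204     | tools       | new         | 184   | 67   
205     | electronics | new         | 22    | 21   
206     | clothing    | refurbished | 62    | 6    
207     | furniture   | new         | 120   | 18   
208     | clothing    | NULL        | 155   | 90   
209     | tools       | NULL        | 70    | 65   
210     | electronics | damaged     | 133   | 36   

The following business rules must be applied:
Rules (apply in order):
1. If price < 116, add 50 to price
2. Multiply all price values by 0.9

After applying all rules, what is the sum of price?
1225.8

Step 1: Apply Rule 1 - Add 50 to records with price < 116
  - 4 records affected: 265 + (4 × 50) = 465
  - Unaffected records: 897
  - Sum after Rule 1: 1362
Step 2: Apply Rule 2 - Multiply all by 0.9
  - 1362 × 0.9 = 1225.8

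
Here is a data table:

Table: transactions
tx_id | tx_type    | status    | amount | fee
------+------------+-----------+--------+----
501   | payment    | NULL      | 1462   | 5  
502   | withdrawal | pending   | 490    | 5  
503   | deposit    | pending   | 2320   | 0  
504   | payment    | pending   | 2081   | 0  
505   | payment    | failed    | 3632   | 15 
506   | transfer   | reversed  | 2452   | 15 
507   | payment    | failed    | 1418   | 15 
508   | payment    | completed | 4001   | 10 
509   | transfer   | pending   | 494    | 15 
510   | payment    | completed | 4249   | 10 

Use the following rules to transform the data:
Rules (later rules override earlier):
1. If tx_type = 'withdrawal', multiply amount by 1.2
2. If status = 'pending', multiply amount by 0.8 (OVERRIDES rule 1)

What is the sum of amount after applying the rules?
21522.0

Step 1: Rule 2 takes priority for records with status = 'pending'
  - 4 records: 5385 × 0.8 = 4308.0
Step 2: Rule 1 applies to remaining records with tx_type = 'withdrawal'
  - 0 records: 0 × 1.2 = 0.0
Step 3: Other records unchanged: 17214
Step 4: Final sum = 4308.0 + 0.0 + 17214 = 21522.0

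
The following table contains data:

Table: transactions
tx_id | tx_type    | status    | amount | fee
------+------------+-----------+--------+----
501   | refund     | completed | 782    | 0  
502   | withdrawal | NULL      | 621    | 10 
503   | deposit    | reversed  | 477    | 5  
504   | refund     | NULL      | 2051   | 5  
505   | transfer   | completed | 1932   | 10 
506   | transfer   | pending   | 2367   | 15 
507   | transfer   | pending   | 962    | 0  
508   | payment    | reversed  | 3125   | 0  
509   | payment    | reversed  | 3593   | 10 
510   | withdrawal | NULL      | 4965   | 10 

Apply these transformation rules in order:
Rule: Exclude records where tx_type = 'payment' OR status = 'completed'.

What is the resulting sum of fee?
45

Step 1: Find records where tx_type = 'payment' OR status = 'completed'
Step 2: 4 records match, summing to 20
Step 3: Original sum: 65
Step 4: Remaining sum = 65 - 20 = 45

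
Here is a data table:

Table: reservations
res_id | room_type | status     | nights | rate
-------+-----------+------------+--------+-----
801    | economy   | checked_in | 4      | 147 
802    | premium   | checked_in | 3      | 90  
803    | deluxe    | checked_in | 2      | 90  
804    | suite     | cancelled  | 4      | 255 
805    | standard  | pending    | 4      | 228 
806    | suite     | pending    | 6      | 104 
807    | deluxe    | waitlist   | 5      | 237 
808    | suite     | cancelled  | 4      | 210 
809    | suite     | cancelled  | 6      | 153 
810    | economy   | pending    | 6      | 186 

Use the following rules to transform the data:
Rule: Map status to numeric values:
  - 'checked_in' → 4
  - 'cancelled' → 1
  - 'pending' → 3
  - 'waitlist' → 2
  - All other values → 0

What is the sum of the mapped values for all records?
26

Step 1: Apply mapping to each record
Step 2: Count by status:
  'checked_in': 3 records × 4 = 12
  'cancelled': 3 records × 1 = 3
  'pending': 3 records × 3 = 9
  'waitlist': 1 records × 2 = 2
Step 3: Sum all mapped values = 26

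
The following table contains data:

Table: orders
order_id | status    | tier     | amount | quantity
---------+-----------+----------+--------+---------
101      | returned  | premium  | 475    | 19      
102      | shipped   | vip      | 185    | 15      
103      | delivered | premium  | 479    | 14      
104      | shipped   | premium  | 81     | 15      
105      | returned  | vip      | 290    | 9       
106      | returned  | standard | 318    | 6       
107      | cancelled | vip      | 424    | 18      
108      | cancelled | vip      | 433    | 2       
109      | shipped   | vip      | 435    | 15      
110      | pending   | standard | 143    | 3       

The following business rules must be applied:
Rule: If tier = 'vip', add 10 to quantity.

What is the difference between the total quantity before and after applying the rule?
50

Step 1: Original sum of quantity = 116
Step 2: 5 records have tier = 'vip'
Step 3: Each affected record changes by 10
Step 4: Total change = 5 × 10 = 50
Step 5: New sum = 116 + 50 = 166
Step 6: Difference = |166 - 116| = 50
        (Sum increased by 50)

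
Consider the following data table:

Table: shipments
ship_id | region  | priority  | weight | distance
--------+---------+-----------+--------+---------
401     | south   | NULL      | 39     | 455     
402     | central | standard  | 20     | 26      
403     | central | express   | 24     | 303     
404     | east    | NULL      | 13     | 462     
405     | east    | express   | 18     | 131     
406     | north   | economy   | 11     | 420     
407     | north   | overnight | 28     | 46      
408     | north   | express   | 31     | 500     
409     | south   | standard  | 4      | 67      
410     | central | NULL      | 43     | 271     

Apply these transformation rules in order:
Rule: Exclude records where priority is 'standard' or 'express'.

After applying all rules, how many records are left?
5

Step 1: Count records to exclude
  - 2 (standard) + 3 (express) = 5 records
Step 2: Total records: 10
Step 3: Remaining = 10 - 5 = 5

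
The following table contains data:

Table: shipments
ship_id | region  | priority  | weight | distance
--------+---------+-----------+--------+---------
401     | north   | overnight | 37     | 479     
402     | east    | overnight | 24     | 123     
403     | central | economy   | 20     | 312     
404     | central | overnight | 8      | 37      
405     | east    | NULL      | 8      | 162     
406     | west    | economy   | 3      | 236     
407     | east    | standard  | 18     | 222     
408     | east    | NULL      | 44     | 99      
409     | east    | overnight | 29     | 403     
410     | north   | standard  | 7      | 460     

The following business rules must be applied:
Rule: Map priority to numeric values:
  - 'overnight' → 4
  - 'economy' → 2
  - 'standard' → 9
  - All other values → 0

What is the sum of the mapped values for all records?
38

Step 1: Apply mapping to each record
Step 2: Count by status:
  'overnight': 4 records × 4 = 16
  'economy': 2 records × 2 = 4
  'standard': 2 records × 9 = 18
Step 3: Sum all mapped values = 38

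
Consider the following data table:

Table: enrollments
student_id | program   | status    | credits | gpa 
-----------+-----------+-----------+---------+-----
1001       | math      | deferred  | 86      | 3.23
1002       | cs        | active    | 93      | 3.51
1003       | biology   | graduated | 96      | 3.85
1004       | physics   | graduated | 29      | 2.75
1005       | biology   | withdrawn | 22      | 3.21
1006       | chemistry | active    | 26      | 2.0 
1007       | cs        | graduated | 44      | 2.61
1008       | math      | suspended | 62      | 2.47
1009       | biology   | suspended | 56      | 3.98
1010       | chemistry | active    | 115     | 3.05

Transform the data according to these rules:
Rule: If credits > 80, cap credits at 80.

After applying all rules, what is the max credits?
80

Step 1: Original maximum credits = 115
Step 2: Apply cap at 80
Step 3: 4 records had credits > 80 and were capped
Step 4: Maximum after transformation = 80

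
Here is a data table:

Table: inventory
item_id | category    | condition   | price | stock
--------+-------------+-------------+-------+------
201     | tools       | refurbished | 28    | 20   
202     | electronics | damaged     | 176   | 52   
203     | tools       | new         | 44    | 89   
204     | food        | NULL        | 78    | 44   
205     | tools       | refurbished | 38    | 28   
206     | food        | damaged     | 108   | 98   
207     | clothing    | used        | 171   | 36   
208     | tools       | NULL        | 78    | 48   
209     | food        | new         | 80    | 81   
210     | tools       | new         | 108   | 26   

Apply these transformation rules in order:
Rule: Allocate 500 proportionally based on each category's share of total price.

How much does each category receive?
clothing: 94.06, electronics: 96.81, food: 146.31, tools: 162.82

Step 1: Calculate total price = 909
Step 2: Calculate each category's proportion:
  clothing: 171/909 = 18.81% → 94.06
  electronics: 176/909 = 19.36% → 96.81
  food: 266/909 = 29.26% → 146.31
  tools: 296/909 = 32.56% → 162.82
Step 3: Verify: sum of allocations ≈ 500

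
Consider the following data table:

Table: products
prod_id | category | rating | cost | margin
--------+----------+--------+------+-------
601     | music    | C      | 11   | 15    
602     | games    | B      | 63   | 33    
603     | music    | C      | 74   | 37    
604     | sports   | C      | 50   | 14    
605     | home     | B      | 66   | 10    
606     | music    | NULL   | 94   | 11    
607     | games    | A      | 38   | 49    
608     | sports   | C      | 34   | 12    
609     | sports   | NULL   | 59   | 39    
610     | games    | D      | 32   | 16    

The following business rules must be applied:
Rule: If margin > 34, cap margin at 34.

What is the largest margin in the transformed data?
34

Step 1: Original maximum margin = 49
Step 2: Apply cap at 34
Step 3: 3 records had margin > 34 and were capped
Step 4: Maximum after transformation = 34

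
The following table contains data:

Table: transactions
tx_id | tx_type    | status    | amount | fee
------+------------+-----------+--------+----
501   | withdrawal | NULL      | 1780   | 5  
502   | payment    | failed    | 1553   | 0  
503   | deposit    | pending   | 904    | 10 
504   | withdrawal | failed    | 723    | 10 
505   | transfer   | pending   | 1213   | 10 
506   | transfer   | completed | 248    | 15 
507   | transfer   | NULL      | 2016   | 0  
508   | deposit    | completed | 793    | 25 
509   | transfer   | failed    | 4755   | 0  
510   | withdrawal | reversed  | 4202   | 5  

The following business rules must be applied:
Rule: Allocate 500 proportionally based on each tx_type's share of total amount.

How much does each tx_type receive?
deposit: 46.65, payment: 42.7, transfer: 226.32, withdrawal: 184.33

Step 1: Calculate total amount = 18187
Step 2: Calculate each tx_type's proportion:
  deposit: 1697/18187 = 9.33% → 46.65
  payment: 1553/18187 = 8.54% → 42.7
  transfer: 8232/18187 = 45.26% → 226.32
  withdrawal: 6705/18187 = 36.87% → 184.33
Step 3: Verify: sum of allocations ≈ 500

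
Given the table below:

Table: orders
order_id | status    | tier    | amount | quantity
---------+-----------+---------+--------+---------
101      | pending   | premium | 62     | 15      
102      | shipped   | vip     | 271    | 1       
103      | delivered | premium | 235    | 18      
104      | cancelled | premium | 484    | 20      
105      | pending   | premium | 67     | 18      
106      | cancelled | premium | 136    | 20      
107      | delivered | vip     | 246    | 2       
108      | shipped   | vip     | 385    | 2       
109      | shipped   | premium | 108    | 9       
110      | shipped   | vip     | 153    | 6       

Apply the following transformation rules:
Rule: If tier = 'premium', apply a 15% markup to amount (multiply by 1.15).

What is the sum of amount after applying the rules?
2310.8

Step 1: Records with tier = 'premium' have total amount = 1092
Step 2: Apply multiplier: 1092 × 1.15 = 1255.8
Step 3: Other records total: 1055
Step 4: Final sum = 1255.8 + 1055 = 2310.8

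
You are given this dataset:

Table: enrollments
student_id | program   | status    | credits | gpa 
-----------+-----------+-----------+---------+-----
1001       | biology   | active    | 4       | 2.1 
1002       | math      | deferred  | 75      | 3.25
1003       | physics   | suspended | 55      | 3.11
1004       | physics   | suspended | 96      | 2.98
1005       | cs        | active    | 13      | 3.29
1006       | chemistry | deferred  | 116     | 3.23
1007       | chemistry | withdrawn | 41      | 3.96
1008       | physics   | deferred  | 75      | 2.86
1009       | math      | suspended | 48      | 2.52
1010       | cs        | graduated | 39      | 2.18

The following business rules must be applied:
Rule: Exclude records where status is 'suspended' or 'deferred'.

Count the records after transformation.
4

Step 1: Count records to exclude
  - 3 (suspended) + 3 (deferred) = 6 records
Step 2: Total records: 10
Step 3: Remaining = 10 - 6 = 4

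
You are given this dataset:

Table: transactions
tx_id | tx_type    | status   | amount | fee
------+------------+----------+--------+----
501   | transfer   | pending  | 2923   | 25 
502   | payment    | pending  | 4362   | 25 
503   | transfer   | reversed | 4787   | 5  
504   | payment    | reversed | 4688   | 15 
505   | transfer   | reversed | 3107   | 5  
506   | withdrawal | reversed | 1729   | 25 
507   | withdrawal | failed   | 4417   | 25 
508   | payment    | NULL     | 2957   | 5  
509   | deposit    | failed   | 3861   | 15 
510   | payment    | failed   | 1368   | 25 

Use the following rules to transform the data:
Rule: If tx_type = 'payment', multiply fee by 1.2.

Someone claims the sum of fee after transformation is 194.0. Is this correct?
No, the correct result is 184.0.

Step 1: Calculate the correct sum after transformation
Step 2: Apply multiplier 1.2 to records where tx_type = 'payment'
Step 3: Correct result = 184.0
Step 4: Claimed result = 194.0
Step 5: 184.0 ≠ 194.0
Conclusion: The claimed result is incorrect. The correct answer is 184.0.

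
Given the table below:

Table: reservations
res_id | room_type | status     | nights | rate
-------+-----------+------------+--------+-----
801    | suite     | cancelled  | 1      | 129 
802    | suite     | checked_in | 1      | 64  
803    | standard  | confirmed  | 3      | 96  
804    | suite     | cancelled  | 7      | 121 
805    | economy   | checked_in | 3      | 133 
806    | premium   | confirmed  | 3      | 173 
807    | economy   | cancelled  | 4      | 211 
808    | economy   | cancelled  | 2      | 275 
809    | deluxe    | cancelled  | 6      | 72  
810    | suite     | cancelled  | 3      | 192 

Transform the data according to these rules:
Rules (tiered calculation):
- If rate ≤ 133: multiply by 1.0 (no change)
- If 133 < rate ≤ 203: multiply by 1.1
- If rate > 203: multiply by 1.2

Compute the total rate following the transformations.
1599.7

Step 1: Tier 1 (rate ≤ 133): 6 records, sum = 615 × 1.0 = 615.0
Step 2: Tier 2 (133 < rate ≤ 203): 2 records, sum = 365 × 1.1 = 401.5
Step 3: Tier 3 (rate > 203): 2 records, sum = 486 × 1.2 = 583.2
Step 4: Final sum = 615.0 + 401.5 + 583.2 = 1599.7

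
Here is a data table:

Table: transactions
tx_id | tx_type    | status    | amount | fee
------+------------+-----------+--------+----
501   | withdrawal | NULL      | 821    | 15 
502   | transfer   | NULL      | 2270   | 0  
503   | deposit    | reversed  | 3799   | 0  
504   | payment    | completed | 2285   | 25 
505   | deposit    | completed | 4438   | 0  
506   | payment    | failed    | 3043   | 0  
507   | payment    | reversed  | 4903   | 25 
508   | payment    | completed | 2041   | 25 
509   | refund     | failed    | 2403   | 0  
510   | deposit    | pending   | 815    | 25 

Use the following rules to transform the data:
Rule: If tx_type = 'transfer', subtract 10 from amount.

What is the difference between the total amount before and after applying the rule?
10

Step 1: Original sum of amount = 26818
Step 2: 1 records have tx_type = 'transfer'
Step 3: Each affected record changes by -10
Step 4: Total change = 1 × -10 = -10
Step 5: New sum = 26818 + -10 = 26808
Step 6: Difference = |26808 - 26818| = 10
        (Sum decreased by 10)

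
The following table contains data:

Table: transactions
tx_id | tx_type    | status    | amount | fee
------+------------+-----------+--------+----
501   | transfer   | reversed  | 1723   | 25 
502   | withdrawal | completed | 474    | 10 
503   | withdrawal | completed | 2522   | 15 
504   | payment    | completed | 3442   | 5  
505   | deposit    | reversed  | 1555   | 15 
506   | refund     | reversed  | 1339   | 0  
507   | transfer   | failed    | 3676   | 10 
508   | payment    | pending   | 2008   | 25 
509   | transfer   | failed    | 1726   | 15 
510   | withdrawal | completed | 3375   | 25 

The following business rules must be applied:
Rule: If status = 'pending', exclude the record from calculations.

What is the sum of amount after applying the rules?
19832

Step 1: Identify records where status = 'pending'
Step 2: The excluded records sum to 2008
Step 3: Original total amount = 21840
Step 4: Remaining total = 21840 - 2008 = 19832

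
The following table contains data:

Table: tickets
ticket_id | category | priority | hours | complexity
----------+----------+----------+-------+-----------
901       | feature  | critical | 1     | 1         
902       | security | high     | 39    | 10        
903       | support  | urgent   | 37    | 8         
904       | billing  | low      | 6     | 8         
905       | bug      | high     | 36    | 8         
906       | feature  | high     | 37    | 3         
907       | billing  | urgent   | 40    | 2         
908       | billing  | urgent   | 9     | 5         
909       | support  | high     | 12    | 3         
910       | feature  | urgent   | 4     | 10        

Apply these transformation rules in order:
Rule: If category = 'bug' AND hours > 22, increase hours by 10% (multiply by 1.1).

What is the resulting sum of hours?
224.6

Step 1: Find records where category = 'bug' AND hours > 22
Step 2: 1 records match, summing to 36
Step 3: After multiplier: 36 × 1.1 = 39.6
Step 4: Unaffected records sum: 185
Step 5: Final sum = 39.6 + 185 = 224.6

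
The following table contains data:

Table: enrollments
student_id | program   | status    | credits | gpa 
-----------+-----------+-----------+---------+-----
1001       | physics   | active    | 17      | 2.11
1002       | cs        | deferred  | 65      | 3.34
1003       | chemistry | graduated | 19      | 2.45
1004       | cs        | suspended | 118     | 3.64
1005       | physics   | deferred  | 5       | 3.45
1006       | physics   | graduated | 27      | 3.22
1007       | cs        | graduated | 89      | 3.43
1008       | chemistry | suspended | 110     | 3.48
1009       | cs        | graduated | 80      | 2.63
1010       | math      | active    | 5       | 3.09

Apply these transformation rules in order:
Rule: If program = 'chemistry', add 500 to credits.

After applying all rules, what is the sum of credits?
1535

Step 1: Count records where program = 'chemistry': 2
Step 2: Total bonus added: 2 × 500 = 1000
Step 3: Original sum of credits: 535
Step 4: Final sum = 535 + 1000 = 1535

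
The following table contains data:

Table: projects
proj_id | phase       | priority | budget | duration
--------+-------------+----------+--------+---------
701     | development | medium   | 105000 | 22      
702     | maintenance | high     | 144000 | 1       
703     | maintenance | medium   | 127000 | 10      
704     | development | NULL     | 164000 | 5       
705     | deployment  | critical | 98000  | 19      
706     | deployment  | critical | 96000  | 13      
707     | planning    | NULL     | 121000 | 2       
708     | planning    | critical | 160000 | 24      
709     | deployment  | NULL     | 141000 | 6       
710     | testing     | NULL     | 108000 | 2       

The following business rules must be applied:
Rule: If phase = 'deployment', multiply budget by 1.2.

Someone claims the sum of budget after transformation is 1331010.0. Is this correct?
No, the correct result is 1331000.0.

Step 1: Calculate the correct sum after transformation
Step 2: Apply multiplier 1.2 to records where phase = 'deployment'
Step 3: Correct result = 1331000.0
Step 4: Claimed result = 1331010.0
Step 5: 1331000.0 ≠ 1331010.0
Conclusion: The claimed result is incorrect. The correct answer is 1331000.0.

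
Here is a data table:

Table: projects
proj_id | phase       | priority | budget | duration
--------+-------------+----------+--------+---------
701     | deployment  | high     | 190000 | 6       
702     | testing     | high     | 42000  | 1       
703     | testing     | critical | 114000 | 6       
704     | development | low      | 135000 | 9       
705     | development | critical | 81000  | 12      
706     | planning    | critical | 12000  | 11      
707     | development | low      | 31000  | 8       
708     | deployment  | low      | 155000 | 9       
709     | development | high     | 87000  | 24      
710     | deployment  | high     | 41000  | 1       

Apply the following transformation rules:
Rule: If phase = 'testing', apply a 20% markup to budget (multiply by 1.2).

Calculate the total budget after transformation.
919200.0

Step 1: Records with phase = 'testing' have total budget = 156000
Step 2: Apply multiplier: 156000 × 1.2 = 187200.0
Step 3: Other records total: 732000
Step 4: Final sum = 187200.0 + 732000 = 919200.0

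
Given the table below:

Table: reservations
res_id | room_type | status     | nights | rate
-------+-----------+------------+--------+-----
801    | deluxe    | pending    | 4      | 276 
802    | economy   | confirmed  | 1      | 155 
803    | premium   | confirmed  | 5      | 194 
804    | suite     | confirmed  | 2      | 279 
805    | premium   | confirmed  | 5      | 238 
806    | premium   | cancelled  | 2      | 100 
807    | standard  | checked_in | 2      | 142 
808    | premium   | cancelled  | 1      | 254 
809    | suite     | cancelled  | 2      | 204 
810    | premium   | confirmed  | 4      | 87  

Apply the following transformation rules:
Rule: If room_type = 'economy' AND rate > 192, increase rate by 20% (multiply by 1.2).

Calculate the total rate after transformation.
1929

Step 1: Find records where room_type = 'economy' AND rate > 192
Step 2: 0 records match, summing to 0
Step 3: After multiplier: 0 × 1.2 = 0.0
Step 4: Unaffected records sum: 1929
Step 5: Final sum = 0.0 + 1929 = 1929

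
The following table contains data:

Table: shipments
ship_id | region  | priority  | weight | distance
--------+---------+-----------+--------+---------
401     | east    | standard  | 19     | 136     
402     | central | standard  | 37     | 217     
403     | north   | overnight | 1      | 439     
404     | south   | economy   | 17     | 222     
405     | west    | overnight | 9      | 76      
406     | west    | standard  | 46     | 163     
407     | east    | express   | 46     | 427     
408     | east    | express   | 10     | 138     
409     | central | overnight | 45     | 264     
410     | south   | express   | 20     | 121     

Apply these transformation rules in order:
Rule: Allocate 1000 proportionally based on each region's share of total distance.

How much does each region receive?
central: 218.34, east: 318.2, north: 199.27, south: 155.7, west: 108.49

Step 1: Calculate total distance = 2203
Step 2: Calculate each region's proportion:
  central: 481/2203 = 21.83% → 218.34
  east: 701/2203 = 31.82% → 318.2
  north: 439/2203 = 19.93% → 199.27
  south: 343/2203 = 15.57% → 155.7
  west: 239/2203 = 10.85% → 108.49
Step 3: Verify: sum of allocations ≈ 1000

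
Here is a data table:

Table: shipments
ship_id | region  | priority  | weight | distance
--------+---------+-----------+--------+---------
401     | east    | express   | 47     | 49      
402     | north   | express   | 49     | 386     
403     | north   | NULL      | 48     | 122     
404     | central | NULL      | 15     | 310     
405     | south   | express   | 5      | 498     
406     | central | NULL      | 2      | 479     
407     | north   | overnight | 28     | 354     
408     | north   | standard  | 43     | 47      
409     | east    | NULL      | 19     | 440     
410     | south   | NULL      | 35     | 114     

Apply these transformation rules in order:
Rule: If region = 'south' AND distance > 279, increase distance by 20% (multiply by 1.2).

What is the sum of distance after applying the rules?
2898.6

Step 1: Find records where region = 'south' AND distance > 279
Step 2: 1 records match, summing to 498
Step 3: After multiplier: 498 × 1.2 = 597.6
Step 4: Unaffected records sum: 2301
Step 5: Final sum = 597.6 + 2301 = 2898.6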